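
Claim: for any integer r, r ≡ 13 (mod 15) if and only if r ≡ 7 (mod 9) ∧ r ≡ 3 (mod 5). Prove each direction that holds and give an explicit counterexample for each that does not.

Only the converse holds.

(→) This fails: r = 28 gives 28 ≡ 13 (mod 15) but 28 ≡ 1 (mod 9), so the conjunction on the right does not hold.

(←) Conversely, if r ≡ 7 (mod 9) and r ≡ 3 (mod 5), then by the Chinese remainder theorem r ≡ 43 (mod 45). Since 43 ≡ 13 (mod 15) and 15 ∣ 45, we get r ≡ 13 (mod 15).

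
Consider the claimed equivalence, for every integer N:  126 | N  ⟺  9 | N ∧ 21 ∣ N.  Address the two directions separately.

Not equivalent: only (⇒) holds.

Converse. This fails: take N = 63. Both 9 ∣ 63 and 21 ∣ 63, yet 63 is not a multiple of 126 (since 63 = 0·126 + 63), so 126 ∤ 63.

Forward direction. If 126 ∣ N, write N = 126q. Since 126 = 14·9, N = 9·(14q), so 9 ∣ N; and since 126 = 6·21, N = 21·(6q), so 21 ∣ N.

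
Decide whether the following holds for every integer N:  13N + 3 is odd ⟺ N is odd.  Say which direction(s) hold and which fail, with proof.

(→) This fails: N = 0 gives 13N + 3 = 3, which is odd, but 0 is even, not odd.

(←) This also fails: N = 7 is odd, but 13N + 3 = 94 is even, not odd.

Neither direction holds.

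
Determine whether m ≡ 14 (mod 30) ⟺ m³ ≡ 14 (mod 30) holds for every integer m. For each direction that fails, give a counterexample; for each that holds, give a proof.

[⇐] Suppose m³ ≡ 14 (mod 30). The only residue r in {0, …, 29} with r³ ≡ 14 (mod 30) is r = 14, so m ≡ 14 (mod 30).

[⇒] Suppose m ≡ 14 (mod 30). Write m = 30j + 14. Then (30j + 14)³ = 27000j³ + 37800j² + 17640j + 2744 = 30(900j³ + 1260j² + 588j + 91) + 14, so m³ ≡ 14 (mod 30).

The biconditional holds.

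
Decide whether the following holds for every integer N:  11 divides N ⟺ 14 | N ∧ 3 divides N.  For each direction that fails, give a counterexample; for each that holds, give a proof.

[⇒] This fails: take N = 11. Certainly 11 ∣ 11, but 14 ∤ 11.

[⇐] This fails: take N = 42. Both 14 ∣ 42 and 3 ∣ 42, yet 42 is not a multiple of 11 (since 42 = 3·11 + 9), so 11 ∤ 42.

Neither direction holds.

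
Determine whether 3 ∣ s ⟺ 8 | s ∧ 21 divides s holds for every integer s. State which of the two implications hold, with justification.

The forward direction fails; the converse holds.

[⇒] This fails: take s = 3. Certainly 3 ∣ 3, but 8 ∤ 3.

[⇐] Suppose 8 ∣ s and 21 ∣ s. Any common multiple of 8 and 21 is a multiple of their lcm; here gcd(8, 21) = 1, so lcm(8, 21) = 8·21 = 168, so 168 ∣ s. Since 3 ∣ 168, it follows that 3 ∣ s.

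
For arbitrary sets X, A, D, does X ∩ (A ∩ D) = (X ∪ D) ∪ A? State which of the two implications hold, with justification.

The sets are not equal: only the forward inclusion holds.

(⊆) Let x ∈ X ∩ (A ∩ D). Then x ∈ X ∩ A ∩ D, from which x ∈ (X ∪ D) ∪ A.

(⊇) This inclusion fails. Take X = {1}, A = ∅, D = ∅; then 1 ∈ (X ∪ D) ∪ A but 1 ∉ X ∩ (A ∩ D).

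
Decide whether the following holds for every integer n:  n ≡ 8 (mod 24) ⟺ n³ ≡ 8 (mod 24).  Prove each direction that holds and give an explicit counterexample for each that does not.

(⇒) Suppose n ≡ 8 (mod 24). Write n = 24j + 8. Then (24j + 8)³ = 13824j³ + 13824j² + 4608j + 512 = 24(576j³ + 576j² + 192j + 21) + 8, so n³ ≡ 8 (mod 24).

(⇐) This fails: take n = 2. Then 2³ = 8 ≡ 8 (mod 24), yet 2 ≡ 2 (mod 24), not 8.

Only the forward implication holds.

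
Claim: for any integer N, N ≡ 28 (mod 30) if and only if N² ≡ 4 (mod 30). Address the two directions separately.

(⇒) Suppose N ≡ 28 (mod 30). Write N = 30j + 28. Then (30j + 28)² = 900j² + 1680j + 784 = 30(30j² + 56j + 26) + 4, so N² ≡ 4 (mod 30).

(⇐) This fails: take N = 2. Then 2² = 4 ≡ 4 (mod 30), yet 2 ≡ 2 (mod 30), not 28.

(⇒) holds; (⇐) fails.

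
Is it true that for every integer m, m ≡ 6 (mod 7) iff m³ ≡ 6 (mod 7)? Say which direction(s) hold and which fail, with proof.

[⇒] Suppose m ≡ 6 (mod 7). Write m = 7j + 6. Then (7j + 6)³ = 343j³ + 882j² + 756j + 216 = 7(49j³ + 126j² + 108j + 30) + 6, so m³ ≡ 6 (mod 7).

[⇐] This fails: take m = 3. Then 3³ = 27 ≡ 6 (mod 7), yet 3 ≡ 3 (mod 7), not 6.

Only the forward direction holds.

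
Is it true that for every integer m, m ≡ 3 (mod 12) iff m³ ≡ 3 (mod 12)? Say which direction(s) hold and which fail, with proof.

Both implications hold.

(⇐) For the converse, argue contrapositively. If m ≢ 3 (mod 12), then m is congruent to one of 0, 1, 2, 4, 5, 6, 7, 8, 9, 10, 11 modulo 12, and these give m³ ≡ 0, 1, 8, 4, 5, 0, 7, 8, 9, 4, 11 respectively — never 3.

(⇒) Suppose m ≡ 3 (mod 12). Write m = 12j + 3. Then (12j + 3)³ = 1728j³ + 1296j² + 324j + 27 = 12(144j³ + 108j² + 27j + 2) + 3, so m³ ≡ 3 (mod 12).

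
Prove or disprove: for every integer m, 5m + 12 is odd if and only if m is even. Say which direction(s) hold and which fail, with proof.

Neither direction holds.

Forward direction. This fails: m = 5 gives 5m + 12 = 37, which is odd, but 5 is odd, not even.

Converse. This also fails: m = 6 is even, but 5m + 12 = 42 is even, not odd.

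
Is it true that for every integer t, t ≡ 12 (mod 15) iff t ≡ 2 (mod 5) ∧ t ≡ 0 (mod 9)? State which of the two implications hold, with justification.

(⟹) This fails: t = 42 gives 42 ≡ 12 (mod 15) but 42 ≡ 6 (mod 9), so the conjunction on the right does not hold.

(⟸) Conversely, if t ≡ 2 (mod 5) and t ≡ 0 (mod 9), then by the Chinese remainder theorem t ≡ 27 (mod 45). Since 27 ≡ 12 (mod 15) and 15 ∣ 45, we get t ≡ 12 (mod 15).

Not equivalent: only (⇐) holds.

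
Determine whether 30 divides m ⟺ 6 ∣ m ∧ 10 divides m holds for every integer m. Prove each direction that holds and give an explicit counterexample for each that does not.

The biconditional holds.

(⟹) If 30 ∣ m, write m = 30q. Since 30 = 5·6, m = 6·(5q), so 6 ∣ m; and since 30 = 3·10, m = 10·(3q), so 10 ∣ m.

(⟸) Suppose 6 ∣ m and 10 ∣ m. Any common multiple of 6 and 10 is a multiple of their lcm; here lcm(6, 10) = 6·10/gcd(6, 10) = 60/2 = 30, so 30 ∣ m.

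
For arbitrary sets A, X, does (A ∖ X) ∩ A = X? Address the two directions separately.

Neither inclusion holds.

Forward inclusion. This inclusion fails. Take A = {1}, X = ∅; then 1 ∈ (A ∖ X) ∩ A but 1 ∉ X.

Reverse inclusion. This inclusion fails. Take A = ∅, X = {1}; then 1 ∈ X but 1 ∉ (A ∖ X) ∩ A.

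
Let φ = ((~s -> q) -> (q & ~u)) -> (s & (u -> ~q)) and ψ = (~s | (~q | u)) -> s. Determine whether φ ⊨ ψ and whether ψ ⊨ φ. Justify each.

Forward direction. This fails. Under q = T, u = T, s = F, the left side is true but the right side is false.

Converse. Assume the antecedent. If q is true, the antecedent forces (q = T, u = F, s = T) or (q = T, u = T, s = T), and the consequent holds there. If q is false, the antecedent forces (q = F, u = F, s = T) or (q = F, u = T, s = T), and the consequent holds there. Either way the consequent holds.

Only the converse holds.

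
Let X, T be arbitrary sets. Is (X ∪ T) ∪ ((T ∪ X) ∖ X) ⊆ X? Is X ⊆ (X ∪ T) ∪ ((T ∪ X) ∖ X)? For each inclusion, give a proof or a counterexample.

(⊆) This inclusion fails. Take X = ∅, T = {1}; then 1 ∈ (X ∪ T) ∪ ((T ∪ X) ∖ X) but 1 ∉ X.

(⊇) Let x ∈ X. Then either x ∈ X and x ∉ T; or x ∈ X ∩ T. In each case x ∈ (X ∪ T) ∪ ((T ∪ X) ∖ X), so X ⊆ (X ∪ T) ∪ ((T ∪ X) ∖ X).

(⊆) fails; (⊇) holds.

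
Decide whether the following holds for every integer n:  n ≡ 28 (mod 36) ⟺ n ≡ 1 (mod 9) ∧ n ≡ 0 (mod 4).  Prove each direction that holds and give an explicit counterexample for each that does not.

(⟹) Suppose n ≡ 28 (mod 36); write n = 36j + 28. Since 9 ∣ 36, reducing mod 9 gives n ≡ 28 ≡ 1 (mod 9); since 4 ∣ 36, reducing mod 4 gives n ≡ 28 ≡ 0 (mod 4).

(⟸) Conversely, if n ≡ 1 (mod 9) and n ≡ 0 (mod 4), then by the Chinese remainder theorem n ≡ 28 (mod 36). This is exactly n ≡ 28 (mod 36).

Both implications hold.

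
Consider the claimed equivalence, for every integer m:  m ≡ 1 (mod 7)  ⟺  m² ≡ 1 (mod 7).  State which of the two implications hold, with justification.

Only the forward direction holds.

(←) This fails: take m = 6. Then 6² = 36 ≡ 1 (mod 7), yet 6 ≡ 6 (mod 7), not 1.

(→) Suppose m ≡ 1 (mod 7). Write m = 7j + 1. Then (7j + 1)² = 49j² + 14j + 1 = 7(7j² + 2j) + 1, so m² ≡ 1 (mod 7).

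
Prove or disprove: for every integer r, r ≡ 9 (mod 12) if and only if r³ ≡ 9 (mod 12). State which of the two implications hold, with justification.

Both directions hold.

(⟸) Suppose r³ ≡ 9 (mod 12). The only residue r in {0, …, 11} with r³ ≡ 9 (mod 12) is r = 9, so r ≡ 9 (mod 12).

(⟹) Suppose r ≡ 9 (mod 12). Write r = 12j + 9. Then (12j + 9)³ = 1728j³ + 3888j² + 2916j + 729 = 12(144j³ + 324j² + 243j + 60) + 9, so r³ ≡ 9 (mod 12).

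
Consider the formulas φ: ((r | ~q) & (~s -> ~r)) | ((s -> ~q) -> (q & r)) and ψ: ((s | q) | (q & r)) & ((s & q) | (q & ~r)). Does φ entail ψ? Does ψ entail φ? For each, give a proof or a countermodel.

(⇒) This fails. Under s = F, q = F, r = F, the left side is true but the right side is false.

(⇐) This fails. Under s = F, q = T, r = F, the left side is false but the right side is true.

Neither implication holds.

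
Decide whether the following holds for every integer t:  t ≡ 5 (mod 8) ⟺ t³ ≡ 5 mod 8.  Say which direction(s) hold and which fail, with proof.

Forward direction. Suppose t ≡ 5 (mod 8). Write t = 8j + 5. Then (8j + 5)³ = 512j³ + 960j² + 600j + 125 = 8(64j³ + 120j² + 75j + 15) + 5, so t³ ≡ 5 (mod 8).

Converse. Suppose t³ ≡ 5 (mod 8). The only residue r in {0, …, 7} with r³ ≡ 5 (mod 8) is r = 5, so t ≡ 5 (mod 8).

The biconditional holds.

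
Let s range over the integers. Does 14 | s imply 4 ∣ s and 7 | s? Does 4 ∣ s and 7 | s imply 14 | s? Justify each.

(⇒) This fails: take s = 14. Certainly 14 ∣ 14, but 4 ∤ 14.

(⇐) Suppose 4 ∣ s and 7 ∣ s. Any common multiple of 4 and 7 is a multiple of their lcm; here gcd(4, 7) = 1, so lcm(4, 7) = 4·7 = 28, so 28 ∣ s. Since 14 ∣ 28, it follows that 14 ∣ s.

Only the converse holds.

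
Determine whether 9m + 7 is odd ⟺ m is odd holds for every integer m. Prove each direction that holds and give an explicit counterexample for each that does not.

(→) This fails: m = 6 gives 9m + 7 = 61, which is odd, but 6 is even, not odd.

(←) This also fails: m = 5 is odd, but 9m + 7 = 52 is even, not odd.

Neither implication holds.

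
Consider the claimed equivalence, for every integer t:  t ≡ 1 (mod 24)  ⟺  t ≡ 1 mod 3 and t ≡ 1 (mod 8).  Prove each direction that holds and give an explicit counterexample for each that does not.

Both implications hold.

(←) If t ≡ 1 (mod 3) and t ≡ 1 (mod 8), then by the Chinese remainder theorem t ≡ 1 (mod 24). This is exactly t ≡ 1 (mod 24).

(→) Suppose t ≡ 1 (mod 24); write t = 24j + 1. Since 3 ∣ 24, reducing mod 3 gives t ≡ 1 (mod 3); since 8 ∣ 24, reducing mod 8 gives t ≡ 1 (mod 8).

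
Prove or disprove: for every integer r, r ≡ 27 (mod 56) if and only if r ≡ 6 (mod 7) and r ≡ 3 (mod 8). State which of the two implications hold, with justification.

[⇒] Suppose r ≡ 27 (mod 56); write r = 56j + 27. Since 7 ∣ 56, reducing mod 7 gives r ≡ 27 ≡ 6 (mod 7); since 8 ∣ 56, reducing mod 8 gives r ≡ 27 ≡ 3 (mod 8).

[⇐] Conversely, if r ≡ 6 (mod 7) and r ≡ 3 (mod 8), then by the Chinese remainder theorem r ≡ 27 (mod 56). This is exactly r ≡ 27 (mod 56).

Equivalent; both directions hold.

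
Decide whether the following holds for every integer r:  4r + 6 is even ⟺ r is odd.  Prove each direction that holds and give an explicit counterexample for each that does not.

(⟹) This fails: take r = 2. Then 4r + 6 = 14, which is even, yet r = 2 is even, not odd.

(⟸) Suppose r is odd. Since 4 is even, 4r is even for every r, so 4r + 6 has the same parity as 6, which is even. Hence 4r + 6 is even.

(⇒) fails; (⇐) holds.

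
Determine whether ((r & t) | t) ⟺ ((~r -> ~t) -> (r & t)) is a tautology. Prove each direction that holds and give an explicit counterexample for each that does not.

Equivalent; both directions hold.

(←) Assume the antecedent. If t is true, (r & t) | t reduces to true regardless of the other variables. If t is false, the antecedent cannot hold. Either way (r & t) | t holds.

(→) Assume the antecedent. If t is true, (~r -> ~t) -> (r & t) reduces to true regardless of the other variables. If t is false, the antecedent cannot hold. Either way (~r -> ~t) -> (r & t) holds.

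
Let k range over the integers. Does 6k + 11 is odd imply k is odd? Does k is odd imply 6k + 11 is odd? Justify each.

Only the reverse direction holds.

(⇒) This fails: take k = 4. Then 6k + 11 = 35, which is odd, yet k = 4 is even, not odd.

(⇐) Suppose k is odd. Since 6 is even, 6k is even for every k, so 6k + 11 has the same parity as 11, which is odd. Hence 6k + 11 is odd.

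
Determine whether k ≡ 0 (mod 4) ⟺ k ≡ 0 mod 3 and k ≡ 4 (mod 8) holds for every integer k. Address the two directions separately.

Not equivalent: only (⇐) holds.

(⇐) If k ≡ 0 (mod 3) and k ≡ 4 (mod 8), then by the Chinese remainder theorem k ≡ 12 (mod 24). Since 12 ≡ 0 (mod 4) and 4 ∣ 24, we get k ≡ 0 (mod 4).

(⇒) This fails: k = 0 gives 0 ≡ 0 (mod 4) but 0 ≡ 0 (mod 8), so the conjunction on the right does not hold.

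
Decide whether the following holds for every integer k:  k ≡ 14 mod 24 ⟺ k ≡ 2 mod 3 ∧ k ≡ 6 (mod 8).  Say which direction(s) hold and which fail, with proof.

(⇒) Suppose k ≡ 14 (mod 24); write k = 24j + 14. Since 3 ∣ 24, reducing mod 3 gives k ≡ 14 ≡ 2 (mod 3); since 8 ∣ 24, reducing mod 8 gives k ≡ 14 ≡ 6 (mod 8).

(⇐) Conversely, if k ≡ 2 (mod 3) and k ≡ 6 (mod 8), then by the Chinese remainder theorem k ≡ 14 (mod 24). This is exactly k ≡ 14 (mod 24).

Both implications hold.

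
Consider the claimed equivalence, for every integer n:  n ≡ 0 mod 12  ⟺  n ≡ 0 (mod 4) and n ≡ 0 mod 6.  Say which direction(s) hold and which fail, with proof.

Forward direction. Suppose n ≡ 0 (mod 12); write n = 12j + 0. Since 4 ∣ 12, reducing mod 4 gives n ≡ 0 (mod 4); since 6 ∣ 12, reducing mod 6 gives n ≡ 0 (mod 6).

Converse. If n ≡ 0 (mod 4) and n ≡ 0 (mod 6), then by the Chinese remainder theorem n ≡ 0 (mod 12). This is exactly n ≡ 0 (mod 12).

Both implications hold.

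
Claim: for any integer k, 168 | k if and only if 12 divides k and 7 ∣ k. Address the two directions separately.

Only the forward direction holds.

(→) If 168 ∣ k, write k = 168q. Since 168 = 14·12, k = 12·(14q), so 12 ∣ k; and since 168 = 24·7, k = 7·(24q), so 7 ∣ k.

(←) This fails: take k = 84. Both 12 ∣ 84 and 7 ∣ 84, yet 84 is not a multiple of 168 (since 84 = 0·168 + 84), so 168 ∤ 84.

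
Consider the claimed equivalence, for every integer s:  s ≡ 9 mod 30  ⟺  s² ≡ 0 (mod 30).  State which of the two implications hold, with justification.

[⇒] This fails: take s = 9. Then 9 ≡ 9 (mod 30), but 9² = 81 ≡ 21 (mod 30), not 0.

[⇐] This fails: take s = 0. Then 0² = 0 ≡ 0 (mod 30), yet 0 ≡ 0 (mod 30), not 9.

Neither direction holds.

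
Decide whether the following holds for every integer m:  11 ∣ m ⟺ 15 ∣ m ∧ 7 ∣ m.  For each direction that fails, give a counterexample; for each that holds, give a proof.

Neither direction holds.

Forward direction. This fails: take m = 11. Certainly 11 ∣ 11, but 15 ∤ 11.

Converse. This fails: take m = 105. Both 15 ∣ 105 and 7 ∣ 105, yet 105 is not a multiple of 11 (since 105 = 9·11 + 6), so 11 ∤ 105.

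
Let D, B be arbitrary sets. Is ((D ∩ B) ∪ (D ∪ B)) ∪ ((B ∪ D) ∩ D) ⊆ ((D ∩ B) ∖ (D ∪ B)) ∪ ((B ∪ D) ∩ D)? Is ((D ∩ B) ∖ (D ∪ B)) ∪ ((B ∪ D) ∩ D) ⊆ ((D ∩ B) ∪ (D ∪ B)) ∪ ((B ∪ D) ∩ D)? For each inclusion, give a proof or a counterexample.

(⊆) fails; (⊇) holds.

(⟹) This inclusion fails. Take D = ∅, B = {1}; then 1 ∈ ((D ∩ B) ∪ (D ∪ B)) ∪ ((B ∪ D) ∩ D) but 1 ∉ ((D ∩ B) ∖ (D ∪ B)) ∪ ((B ∪ D) ∩ D).

(⟸) Let x ∈ ((D ∩ B) ∖ (D ∪ B)) ∪ ((B ∪ D) ∩ D). Then either x ∈ D and x ∉ B; or x ∈ D ∩ B. In each case x ∈ ((D ∩ B) ∪ (D ∪ B)) ∪ ((B ∪ D) ∩ D), so ((D ∩ B) ∖ (D ∪ B)) ∪ ((B ∪ D) ∩ D) ⊆ ((D ∩ B) ∪ (D ∪ B)) ∪ ((B ∪ D) ∩ D).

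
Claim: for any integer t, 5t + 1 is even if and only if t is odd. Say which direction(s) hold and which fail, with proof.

(←) Suppose t is odd; write t = 2j + 1. Then 5t + 1 = 5·(2j + 1) + 1 = 2·5j + 6, which is even.

(→) Suppose 5t + 1 is even. Since 5 is odd, 5t and t have the same parity, so 5t + 1 ≡ t + 1 (mod 2). As 1 is odd, 5t + 1 is even exactly when t is odd. Thus t is odd.

Equivalent; both directions hold.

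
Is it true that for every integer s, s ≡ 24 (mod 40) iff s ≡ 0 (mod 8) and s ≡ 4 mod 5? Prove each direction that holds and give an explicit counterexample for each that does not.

(←) If s ≡ 0 (mod 8) and s ≡ 4 (mod 5), then by the Chinese remainder theorem s ≡ 24 (mod 40). This is exactly s ≡ 24 (mod 40).

(→) Suppose s ≡ 24 (mod 40); write s = 40j + 24. Since 8 ∣ 40, reducing mod 8 gives s ≡ 24 ≡ 0 (mod 8); since 5 ∣ 40, reducing mod 5 gives s ≡ 24 ≡ 4 (mod 5).

Both implications hold.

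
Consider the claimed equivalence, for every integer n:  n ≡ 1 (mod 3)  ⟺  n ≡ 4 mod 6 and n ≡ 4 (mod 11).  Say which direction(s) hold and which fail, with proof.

The forward direction fails; the converse holds.

(⇐) If n ≡ 4 (mod 6) and n ≡ 4 (mod 11), then by the Chinese remainder theorem n ≡ 4 (mod 66). Since 4 ≡ 1 (mod 3) and 3 ∣ 66, we get n ≡ 1 (mod 3).

(⇒) This fails: n = 1 gives 1 ≡ 1 (mod 3) but 1 ≡ 1 (mod 6), so the conjunction on the right does not hold.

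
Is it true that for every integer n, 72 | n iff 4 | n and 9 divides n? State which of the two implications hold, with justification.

Only the forward direction holds.

(→) If 72 ∣ n, write n = 72q. Since 72 = 18·4, n = 4·(18q), so 4 ∣ n; and since 72 = 8·9, n = 9·(8q), so 9 ∣ n.

(←) This fails: take n = 36. Both 4 ∣ 36 and 9 ∣ 36, yet 36 is not a multiple of 72 (since 36 = 0·72 + 36), so 72 ∤ 36.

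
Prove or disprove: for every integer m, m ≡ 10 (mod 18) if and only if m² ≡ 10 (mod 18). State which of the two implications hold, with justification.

Only the forward implication holds.

(⇒) Suppose m ≡ 10 (mod 18). Write m = 18j + 10. Then (18j + 10)² = 324j² + 360j + 100 = 18(18j² + 20j + 5) + 10, so m² ≡ 10 (mod 18).

(⇐) This fails: take m = 8. Then 8² = 64 ≡ 10 (mod 18), yet 8 ≡ 8 (mod 18), not 10.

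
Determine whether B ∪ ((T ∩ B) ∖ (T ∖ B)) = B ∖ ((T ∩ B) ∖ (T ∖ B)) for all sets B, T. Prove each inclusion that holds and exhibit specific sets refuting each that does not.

The sets are not equal: only the reverse inclusion holds.

(⊆) This inclusion fails. Take B = {1}, T = {1}; then 1 ∈ B ∪ ((T ∩ B) ∖ (T ∖ B)) but 1 ∉ B ∖ ((T ∩ B) ∖ (T ∖ B)).

(⊇) Let x ∈ B ∖ ((T ∩ B) ∖ (T ∖ B)). Then x ∈ B and x ∉ T, from which x ∈ B ∪ ((T ∩ B) ∖ (T ∖ B)).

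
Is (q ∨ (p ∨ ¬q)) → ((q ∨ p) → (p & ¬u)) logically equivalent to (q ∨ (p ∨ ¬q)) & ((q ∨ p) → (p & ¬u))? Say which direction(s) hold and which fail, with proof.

Both implications hold.

[⇒] Assume the antecedent. If p is true, the antecedent forces (q = F, u = F, p = T) or (q = T, u = F, p = T), and the consequent holds there. If p is false, the antecedent forces (q = F, u = F, p = F) or (q = F, u = T, p = F), and the consequent holds there. Either way the consequent holds.

[⇐] Assume the antecedent. If p is true, the antecedent forces (q = F, u = F, p = T) or (q = T, u = F, p = T), and the consequent holds there. If p is false, the antecedent forces (q = F, u = F, p = F) or (q = F, u = T, p = F), and the consequent holds there. Either way the consequent holds.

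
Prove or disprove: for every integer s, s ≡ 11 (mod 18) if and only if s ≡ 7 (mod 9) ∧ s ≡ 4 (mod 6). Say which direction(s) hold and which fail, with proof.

(⇒) This fails: s = 11 gives 11 ≡ 11 (mod 18) but 11 ≡ 2 (mod 9), so the conjunction on the right does not hold.

(⇐) This fails: s = 16 satisfies both congruences on the right (16 ≡ 7 mod 9 and 16 ≡ 4 mod 6) yet 16 ≡ 16 (mod 18), not 11.

Both directions fail.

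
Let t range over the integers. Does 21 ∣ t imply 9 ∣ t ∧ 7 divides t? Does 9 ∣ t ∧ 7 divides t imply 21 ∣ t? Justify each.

Converse. Suppose 9 ∣ t and 7 ∣ t. Any common multiple of 9 and 7 is a multiple of their lcm; here gcd(9, 7) = 1, so lcm(9, 7) = 9·7 = 63, so 63 ∣ t. Since 21 ∣ 63, it follows that 21 ∣ t.

Forward direction. This fails: take t = 21. Certainly 21 ∣ 21, but 9 ∤ 21.

Not equivalent: only (⇐) holds.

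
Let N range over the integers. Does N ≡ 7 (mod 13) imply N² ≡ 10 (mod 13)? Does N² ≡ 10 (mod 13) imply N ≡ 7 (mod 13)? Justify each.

Only the forward implication holds.

Forward direction. Suppose N ≡ 7 (mod 13). Write N = 13j + 7. Then (13j + 7)² = 169j² + 182j + 49 = 13(13j² + 14j + 3) + 10, so N² ≡ 10 (mod 13).

Converse. This fails: take N = 6. Then 6² = 36 ≡ 10 (mod 13), yet 6 ≡ 6 (mod 13), not 7.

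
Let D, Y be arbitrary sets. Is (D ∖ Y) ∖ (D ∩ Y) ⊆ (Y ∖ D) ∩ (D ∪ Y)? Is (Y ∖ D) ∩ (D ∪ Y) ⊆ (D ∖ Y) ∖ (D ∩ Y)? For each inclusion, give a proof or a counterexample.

(⊆) This inclusion fails. Take D = {1}, Y = ∅; then 1 ∈ (D ∖ Y) ∖ (D ∩ Y) but 1 ∉ (Y ∖ D) ∩ (D ∪ Y).

(⊇) This inclusion fails. Take D = ∅, Y = {1}; then 1 ∈ (Y ∖ D) ∩ (D ∪ Y) but 1 ∉ (D ∖ Y) ∖ (D ∩ Y).

(⊆) fails and (⊇) fails.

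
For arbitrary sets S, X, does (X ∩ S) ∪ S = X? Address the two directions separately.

Neither inclusion holds.

Forward inclusion. This inclusion fails. Take S = {1}, X = ∅; then 1 ∈ (X ∩ S) ∪ S but 1 ∉ X.

Reverse inclusion. This inclusion fails. Take S = ∅, X = {1}; then 1 ∈ X but 1 ∉ (X ∩ S) ∪ S.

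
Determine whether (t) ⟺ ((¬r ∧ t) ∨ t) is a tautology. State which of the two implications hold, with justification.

Both directions hold; the statement is true.

(⇒) Assume the antecedent. If r is true, the antecedent forces (r = T, t = T), and (¬r ∧ t) ∨ t holds there. If r is false, the antecedent forces (r = F, t = T), and (¬r ∧ t) ∨ t holds there. Either way (¬r ∧ t) ∨ t holds.

(⇐) Assume the antecedent. If r is true, the antecedent forces (r = T, t = T), and t holds there. If r is false, the antecedent forces (r = F, t = T), and t holds there. Either way t holds.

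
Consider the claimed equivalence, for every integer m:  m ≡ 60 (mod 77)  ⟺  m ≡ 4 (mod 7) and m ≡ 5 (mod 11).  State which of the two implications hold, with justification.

Forward direction. Suppose m ≡ 60 (mod 77); write m = 77j + 60. Since 7 ∣ 77, reducing mod 7 gives m ≡ 60 ≡ 4 (mod 7); since 11 ∣ 77, reducing mod 11 gives m ≡ 60 ≡ 5 (mod 11).

Converse. If m ≡ 4 (mod 7) and m ≡ 5 (mod 11), then by the Chinese remainder theorem m ≡ 60 (mod 77). This is exactly m ≡ 60 (mod 77).

Both directions hold.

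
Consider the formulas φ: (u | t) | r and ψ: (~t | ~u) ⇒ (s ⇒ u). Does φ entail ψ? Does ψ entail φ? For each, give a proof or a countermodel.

(⇒) fails and (⇐) fails.

(→) This fails. Under r = T, u = F, t = F, s = T, the left side is true but the right side is false.

(←) This fails. Under r = F, u = F, t = F, s = F, the left side is false but the right side is true.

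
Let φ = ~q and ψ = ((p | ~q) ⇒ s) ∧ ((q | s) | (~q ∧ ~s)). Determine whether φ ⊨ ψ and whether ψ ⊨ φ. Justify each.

(⟹) This fails. Under p = F, s = F, q = F, the left side is true but the right side is false.

(⟸) This fails. Under p = F, s = F, q = T, the left side is false but the right side is true.

(⇒) fails and (⇐) fails.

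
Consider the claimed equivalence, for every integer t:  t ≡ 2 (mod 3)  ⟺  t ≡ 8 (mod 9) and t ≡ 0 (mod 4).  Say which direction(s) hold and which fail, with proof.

The forward direction fails; the converse holds.

Forward direction. This fails: t = 32 gives 32 ≡ 2 (mod 3) but 32 ≡ 5 (mod 9), so the conjunction on the right does not hold.

Converse. If t ≡ 8 (mod 9) and t ≡ 0 (mod 4), then by the Chinese remainder theorem t ≡ 8 (mod 36). Since 8 ≡ 2 (mod 3) and 3 ∣ 36, we get t ≡ 2 (mod 3).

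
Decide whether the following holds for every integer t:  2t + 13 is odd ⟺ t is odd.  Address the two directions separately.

Not equivalent: only (⇐) holds.

(⟸) Suppose t is odd. Since 2 is even, 2t is even for every t, so 2t + 13 has the same parity as 13, which is odd. Hence 2t + 13 is odd.

(⟹) This fails: take t = 6. Then 2t + 13 = 25, which is odd, yet t = 6 is even, not odd.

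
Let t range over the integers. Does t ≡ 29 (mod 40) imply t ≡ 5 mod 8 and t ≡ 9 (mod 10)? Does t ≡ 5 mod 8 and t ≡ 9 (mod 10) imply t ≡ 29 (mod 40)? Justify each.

Both directions hold.

(⇐) If t ≡ 5 (mod 8) and t ≡ 9 (mod 10), then by the Chinese remainder theorem t ≡ 29 (mod 40). This is exactly t ≡ 29 (mod 40).

(⇒) Suppose t ≡ 29 (mod 40); write t = 40j + 29. Since 8 ∣ 40, reducing mod 8 gives t ≡ 29 ≡ 5 (mod 8); since 10 ∣ 40, reducing mod 10 gives t ≡ 29 ≡ 9 (mod 10).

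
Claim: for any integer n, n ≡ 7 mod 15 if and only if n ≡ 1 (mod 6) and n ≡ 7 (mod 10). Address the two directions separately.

Not equivalent: only (⇐) holds.

(⇒) This fails: n = 22 gives 22 ≡ 7 (mod 15) but 22 ≡ 4 (mod 6), so the conjunction on the right does not hold.

(⇐) Conversely, if n ≡ 1 (mod 6) and n ≡ 7 (mod 10), then by the Chinese remainder theorem n ≡ 7 (mod 30). Since 7 ≡ 7 (mod 15) and 15 ∣ 30, we get n ≡ 7 (mod 15).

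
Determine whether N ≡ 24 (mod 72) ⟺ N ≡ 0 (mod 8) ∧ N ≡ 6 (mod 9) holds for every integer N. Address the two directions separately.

(→) Suppose N ≡ 24 (mod 72); write N = 72j + 24. Since 8 ∣ 72, reducing mod 8 gives N ≡ 24 ≡ 0 (mod 8); since 9 ∣ 72, reducing mod 9 gives N ≡ 24 ≡ 6 (mod 9).

(←) Conversely, if N ≡ 0 (mod 8) and N ≡ 6 (mod 9), then by the Chinese remainder theorem N ≡ 24 (mod 72). This is exactly N ≡ 24 (mod 72).

Both implications hold.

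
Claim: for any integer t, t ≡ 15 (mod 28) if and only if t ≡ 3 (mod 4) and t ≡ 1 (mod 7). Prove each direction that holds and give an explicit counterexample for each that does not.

[⇒] Suppose t ≡ 15 (mod 28); write t = 28j + 15. Since 4 ∣ 28, reducing mod 4 gives t ≡ 15 ≡ 3 (mod 4); since 7 ∣ 28, reducing mod 7 gives t ≡ 15 ≡ 1 (mod 7).

[⇐] Conversely, if t ≡ 3 (mod 4) and t ≡ 1 (mod 7), then by the Chinese remainder theorem t ≡ 15 (mod 28). This is exactly t ≡ 15 (mod 28).

Equivalent; both directions hold.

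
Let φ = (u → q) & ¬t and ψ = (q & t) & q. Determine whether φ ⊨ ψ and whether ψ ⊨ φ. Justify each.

(⇒) fails and (⇐) fails.

(⇒) This fails. Under t = F, u = F, q = F, the left side is true but the right side is false.

(⇐) This fails. Under t = T, u = F, q = T, the left side is false but the right side is true.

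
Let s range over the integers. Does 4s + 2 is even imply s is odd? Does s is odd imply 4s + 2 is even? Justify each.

(⟸) Suppose s is odd. Since 4 is even, 4s is even for every s, so 4s + 2 has the same parity as 2, which is even. Hence 4s + 2 is even.

(⟹) This fails: take s = 2. Then 4s + 2 = 10, which is even, yet s = 2 is even, not odd.

(⇒) fails; (⇐) holds.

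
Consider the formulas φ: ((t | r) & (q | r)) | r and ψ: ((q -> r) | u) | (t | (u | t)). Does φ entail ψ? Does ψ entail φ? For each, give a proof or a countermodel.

(→) Assume the antecedent. If r is true, ((q -> r) | u) | (t | (u | t)) reduces to true regardless of the other variables. If r is false, the antecedent forces (q = T, u = F, r = F, t = T) or (q = T, u = T, r = F, t = T), and ((q -> r) | u) | (t | (u | t)) holds there. Either way ((q -> r) | u) | (t | (u | t)) holds.

(←) This fails. Under q = F, u = F, r = F, t = F, the left side is false but the right side is true.

Not equivalent: only (⇒) holds.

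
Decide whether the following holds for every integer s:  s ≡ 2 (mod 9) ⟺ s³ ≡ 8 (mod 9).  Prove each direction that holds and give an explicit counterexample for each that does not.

Only the forward implication holds.

[⇐] This fails: take s = 5. Then 5³ = 125 ≡ 8 (mod 9), yet 5 ≡ 5 (mod 9), not 2.

[⇒] Suppose s ≡ 2 (mod 9). Write s = 9j + 2. Then (9j + 2)³ = 729j³ + 486j² + 108j + 8 = 9(81j³ + 54j² + 12j) + 8, so s³ ≡ 8 (mod 9).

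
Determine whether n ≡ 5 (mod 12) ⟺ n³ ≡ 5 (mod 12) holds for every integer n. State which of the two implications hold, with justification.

Both implications hold.

(→) Suppose n ≡ 5 (mod 12). Write n = 12j + 5. Then (12j + 5)³ = 1728j³ + 2160j² + 900j + 125 = 12(144j³ + 180j² + 75j + 10) + 5, so n³ ≡ 5 (mod 12).

(←) Conversely, suppose n³ ≡ 5 (mod 12). The only residue r in {0, …, 11} with r³ ≡ 5 (mod 12) is r = 5, so n ≡ 5 (mod 12).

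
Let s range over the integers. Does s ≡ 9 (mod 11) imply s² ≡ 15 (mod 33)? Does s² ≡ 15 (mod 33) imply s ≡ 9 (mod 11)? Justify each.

(→) This fails: take s = 20. Then 20 ≡ 9 (mod 11), but 20² = 400 ≡ 4 (mod 33), not 15.

(←) This fails: take s = 24. Then 24² = 576 ≡ 15 (mod 33), yet 24 ≡ 2 (mod 11), not 9.

Neither implication holds.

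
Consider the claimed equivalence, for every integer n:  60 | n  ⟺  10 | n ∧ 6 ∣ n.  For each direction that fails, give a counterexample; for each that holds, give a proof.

(⇒) If 60 ∣ n, write n = 60q. Since 60 = 6·10, n = 10·(6q), so 10 ∣ n; and since 60 = 10·6, n = 6·(10q), so 6 ∣ n.

(⇐) This fails: take n = 30. Both 10 ∣ 30 and 6 ∣ 30, yet 30 is not a multiple of 60 (since 30 = 0·60 + 30), so 60 ∤ 30.

The forward direction holds; the converse fails.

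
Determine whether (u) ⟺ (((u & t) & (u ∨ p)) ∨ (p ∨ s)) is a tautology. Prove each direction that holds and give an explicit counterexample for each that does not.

(⇒) fails and (⇐) fails.

[⇒] This fails. Under u = T, t = F, s = F, p = F, the left side is true but the right side is false.

[⇐] This fails. Under u = F, t = F, s = T, p = F, the left side is false but the right side is true.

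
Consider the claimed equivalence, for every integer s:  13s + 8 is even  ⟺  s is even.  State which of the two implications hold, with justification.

Equivalent; both directions hold.

(→) Suppose 13s + 8 is even. Since 13 is odd, 13s and s have the same parity, so 13s + 8 ≡ s + 8 (mod 2). As 8 is even, 13s + 8 is even exactly when s is even. Thus s is even.

(←) Conversely, suppose s is even; write s = 2j. Then 13s + 8 = 13·(2j) + 8 = 2·13j + 8, which is even.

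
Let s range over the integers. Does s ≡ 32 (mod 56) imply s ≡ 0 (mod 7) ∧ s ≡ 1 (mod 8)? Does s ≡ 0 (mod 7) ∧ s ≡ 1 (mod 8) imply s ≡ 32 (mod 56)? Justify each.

(⇒) fails and (⇐) fails.

Forward direction. This fails: s = 32 gives 32 ≡ 32 (mod 56) but 32 ≡ 4 (mod 7), so the conjunction on the right does not hold.

Converse. This fails: s = 49 satisfies both congruences on the right (49 ≡ 0 mod 7 and 49 ≡ 1 mod 8) yet 49 ≡ 49 (mod 56), not 32.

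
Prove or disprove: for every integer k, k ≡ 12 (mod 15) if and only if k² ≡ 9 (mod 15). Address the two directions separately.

[⇒] Suppose k ≡ 12 (mod 15). Write k = 15j + 12. Then (15j + 12)² = 225j² + 360j + 144 = 15(15j² + 24j + 9) + 9, so k² ≡ 9 (mod 15).

[⇐] This fails: take k = 3. Then 3² = 9 ≡ 9 (mod 15), yet 3 ≡ 3 (mod 15), not 12.

Only the forward implication holds.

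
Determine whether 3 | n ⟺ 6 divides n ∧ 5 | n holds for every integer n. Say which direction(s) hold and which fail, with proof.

Only the reverse direction holds.

(⇒) This fails: take n = 3. Certainly 3 ∣ 3, but 6 ∤ 3.

(⇐) Suppose 6 ∣ n and 5 ∣ n. Any common multiple of 6 and 5 is a multiple of their lcm; here gcd(6, 5) = 1, so lcm(6, 5) = 6·5 = 30, so 30 ∣ n. Since 3 ∣ 30, it follows that 3 ∣ n.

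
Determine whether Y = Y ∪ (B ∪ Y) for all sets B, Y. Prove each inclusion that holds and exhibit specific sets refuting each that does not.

Forward inclusion. Let x ∈ Y. Then either x ∈ Y and x ∉ B; or x ∈ B ∩ Y. In each case x ∈ Y ∪ (B ∪ Y), so Y ⊆ Y ∪ (B ∪ Y).

Reverse inclusion. This inclusion fails. Take B = {1}, Y = ∅; then 1 ∈ Y ∪ (B ∪ Y) but 1 ∉ Y.

(⊆) holds; (⊇) fails.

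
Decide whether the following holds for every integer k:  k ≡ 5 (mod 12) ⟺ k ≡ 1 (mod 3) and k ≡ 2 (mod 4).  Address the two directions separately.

(⇒) This fails: k = 5 gives 5 ≡ 5 (mod 12) but 5 ≡ 2 (mod 3), so the conjunction on the right does not hold.

(⇐) This fails: k = 10 satisfies both congruences on the right (10 ≡ 1 mod 3 and 10 ≡ 2 mod 4) yet 10 ≡ 10 (mod 12), not 5.

(⇒) fails and (⇐) fails.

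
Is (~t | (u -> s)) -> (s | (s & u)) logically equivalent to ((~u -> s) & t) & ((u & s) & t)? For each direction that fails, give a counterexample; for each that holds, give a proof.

(→) This fails. Under t = F, s = T, u = F, the left side is true but the right side is false.

(←) Assume the antecedent. If t is true, the antecedent forces (t = T, s = T, u = T), and the consequent holds there. If t is false, the antecedent cannot hold. Either way the consequent holds.

(⇒) fails; (⇐) holds.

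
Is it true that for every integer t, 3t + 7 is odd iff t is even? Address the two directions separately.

(⇒) Suppose 3t + 7 is odd. Since 3 is odd, 3t and t have the same parity, so 3t + 7 ≡ t + 7 (mod 2). As 7 is odd, 3t + 7 is odd exactly when t is even. Thus t is even.

(⇐) Conversely, suppose t is even; write t = 2j. Then 3t + 7 = 3·(2j) + 7 = 2·3j + 7, which is odd.

Equivalent; both directions hold.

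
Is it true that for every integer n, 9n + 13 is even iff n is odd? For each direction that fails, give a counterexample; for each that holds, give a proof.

Forward direction. Suppose 9n + 13 is even. Since 9 is odd, 9n and n have the same parity, so 9n + 13 ≡ n + 13 (mod 2). As 13 is odd, 9n + 13 is even exactly when n is odd. Thus n is odd.

Converse. Suppose n is odd; write n = 2j + 1. Then 9n + 13 = 9·(2j + 1) + 13 = 2·9j + 22, which is even.

The biconditional holds.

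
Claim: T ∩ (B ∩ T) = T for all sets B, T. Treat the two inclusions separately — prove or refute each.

Forward inclusion. Let x ∈ T ∩ (B ∩ T). Then x ∈ B ∩ T, from which x ∈ T.

Reverse inclusion. This inclusion fails. Take B = ∅, T = {1}; then 1 ∈ T but 1 ∉ T ∩ (B ∩ T).

(⊆) holds; (⊇) fails.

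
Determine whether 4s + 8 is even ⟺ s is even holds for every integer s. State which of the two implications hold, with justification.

Forward direction. This fails: take s = 5. Then 4s + 8 = 28, which is even, yet s = 5 is odd, not even.

Converse. Suppose s is even. Since 4 is even, 4s is even for every s, so 4s + 8 has the same parity as 8, which is even. Hence 4s + 8 is even.

The forward direction fails; the converse holds.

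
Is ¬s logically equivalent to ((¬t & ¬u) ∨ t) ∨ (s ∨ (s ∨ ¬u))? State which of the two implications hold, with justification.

(⟹) This fails. Under u = T, s = F, t = F, the left side is true but the right side is false.

(⟸) This fails. Under u = F, s = T, t = F, the left side is false but the right side is true.

Neither direction holds.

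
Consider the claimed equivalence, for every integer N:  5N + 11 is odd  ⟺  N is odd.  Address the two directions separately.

(⟹) This fails: N = 6 gives 5N + 11 = 41, which is odd, but 6 is even, not odd.

(⟸) This also fails: N = 1 is odd, but 5N + 11 = 16 is even, not odd.

Both directions fail.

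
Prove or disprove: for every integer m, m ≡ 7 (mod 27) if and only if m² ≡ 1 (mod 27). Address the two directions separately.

Neither direction holds.

(⇒) This fails: take m = 7. Then 7 ≡ 7 (mod 27), but 7² = 49 ≡ 22 (mod 27), not 1.

(⇐) This fails: take m = 1. Then 1² = 1 ≡ 1 (mod 27), yet 1 ≡ 1 (mod 27), not 7.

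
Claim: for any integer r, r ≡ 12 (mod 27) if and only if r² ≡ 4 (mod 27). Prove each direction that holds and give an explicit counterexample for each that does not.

Forward direction. This fails: take r = 12. Then 12 ≡ 12 (mod 27), but 12² = 144 ≡ 9 (mod 27), not 4.

Converse. This fails: take r = 2. Then 2² = 4 ≡ 4 (mod 27), yet 2 ≡ 2 (mod 27), not 12.

Neither implication holds.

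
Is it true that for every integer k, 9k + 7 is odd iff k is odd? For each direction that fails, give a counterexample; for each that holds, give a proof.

Forward direction. This fails: k = 4 gives 9k + 7 = 43, which is odd, but 4 is even, not odd.

Converse. This also fails: k = 3 is odd, but 9k + 7 = 34 is even, not odd.

(⇒) fails and (⇐) fails.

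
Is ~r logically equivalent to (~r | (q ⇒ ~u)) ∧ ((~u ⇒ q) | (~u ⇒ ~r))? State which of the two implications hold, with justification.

(⇒) holds; (⇐) fails.

Forward direction. Assume the antecedent. If r is true, the antecedent cannot hold. If r is false, the consequent reduces to true regardless of the other variables. Either way the consequent holds.

Converse. This fails. Under r = T, u = T, q = F, the left side is false but the right side is true.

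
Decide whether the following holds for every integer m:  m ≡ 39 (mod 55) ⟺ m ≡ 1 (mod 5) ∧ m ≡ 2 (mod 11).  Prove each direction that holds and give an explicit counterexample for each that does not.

Both directions fail.

(⇒) This fails: m = 39 gives 39 ≡ 39 (mod 55) but 39 ≡ 4 (mod 5), so the conjunction on the right does not hold.

(⇐) This fails: m = 46 satisfies both congruences on the right (46 ≡ 1 mod 5 and 46 ≡ 2 mod 11) yet 46 ≡ 46 (mod 55), not 39.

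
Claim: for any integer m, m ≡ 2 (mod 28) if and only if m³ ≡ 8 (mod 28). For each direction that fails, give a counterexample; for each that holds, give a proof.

Not equivalent: only (⇒) holds.

(⟹) Suppose m ≡ 2 (mod 28). Write m = 28j + 2. Then (28j + 2)³ = 21952j³ + 4704j² + 336j + 8 = 28(784j³ + 168j² + 12j) + 8, so m³ ≡ 8 (mod 28).

(⟸) This fails: take m = 4. Then 4³ = 64 ≡ 8 (mod 28), yet 4 ≡ 4 (mod 28), not 2.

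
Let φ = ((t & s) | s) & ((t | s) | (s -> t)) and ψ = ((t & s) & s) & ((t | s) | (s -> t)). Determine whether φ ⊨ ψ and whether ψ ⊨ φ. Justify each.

(←) Assume the antecedent. If t is true, the antecedent forces (t = T, s = T), and the consequent holds there. If t is false, the antecedent cannot hold. Either way the consequent holds.

(→) This fails. Under t = F, s = T, the left side is true but the right side is false.

(⇒) fails; (⇐) holds.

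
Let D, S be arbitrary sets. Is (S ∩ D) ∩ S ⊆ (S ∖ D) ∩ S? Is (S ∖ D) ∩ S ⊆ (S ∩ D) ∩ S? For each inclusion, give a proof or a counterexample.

(⊆) fails and (⊇) fails.

(⊆) This inclusion fails. Take D = {1}, S = {1}; then 1 ∈ (S ∩ D) ∩ S but 1 ∉ (S ∖ D) ∩ S.

(⊇) This inclusion fails. Take D = ∅, S = {1}; then 1 ∈ (S ∖ D) ∩ S but 1 ∉ (S ∩ D) ∩ S.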